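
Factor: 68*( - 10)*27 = -2^3*3^3 * 5^1*17^1 = - 18360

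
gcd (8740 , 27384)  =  4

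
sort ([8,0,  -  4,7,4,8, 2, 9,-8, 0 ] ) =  [ - 8,-4,0, 0,2,4,  7,8,8, 9 ]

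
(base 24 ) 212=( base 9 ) 1548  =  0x49a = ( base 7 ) 3302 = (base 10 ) 1178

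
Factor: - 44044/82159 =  - 52/97 = - 2^2*13^1*97^( - 1)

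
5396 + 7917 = 13313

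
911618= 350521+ 561097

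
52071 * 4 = 208284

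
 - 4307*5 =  - 21535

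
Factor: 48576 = 2^6 *3^1*11^1*23^1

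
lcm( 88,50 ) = 2200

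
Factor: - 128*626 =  - 80128 = -2^8*313^1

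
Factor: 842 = 2^1*421^1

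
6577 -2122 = 4455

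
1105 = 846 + 259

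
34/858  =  17/429=0.04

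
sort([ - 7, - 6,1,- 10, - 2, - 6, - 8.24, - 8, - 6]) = [ - 10, - 8.24, -8,-7, - 6, - 6, - 6, - 2, 1 ]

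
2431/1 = 2431 = 2431.00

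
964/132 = 7 + 10/33= 7.30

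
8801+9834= 18635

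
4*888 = 3552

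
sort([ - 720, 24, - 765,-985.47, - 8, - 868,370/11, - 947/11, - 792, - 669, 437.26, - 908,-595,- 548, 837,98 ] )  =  [ - 985.47,-908, - 868, - 792, - 765 ,-720, -669, - 595 , -548 , - 947/11 , - 8,24, 370/11, 98, 437.26,837]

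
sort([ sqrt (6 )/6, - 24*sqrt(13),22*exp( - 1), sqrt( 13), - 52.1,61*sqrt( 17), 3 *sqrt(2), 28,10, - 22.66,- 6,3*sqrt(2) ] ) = [ - 24*sqrt( 13), - 52.1, - 22.66, -6,sqrt(6) /6,sqrt(13 ),3*sqrt(2),3 * sqrt(2),22*exp( - 1 ), 10,28, 61*sqrt ( 17 ) ] 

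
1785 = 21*85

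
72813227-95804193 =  - 22990966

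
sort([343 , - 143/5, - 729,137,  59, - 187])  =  [ - 729 , - 187, - 143/5, 59, 137, 343] 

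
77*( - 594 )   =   - 45738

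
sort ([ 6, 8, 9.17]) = [ 6, 8,9.17]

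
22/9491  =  22/9491=0.00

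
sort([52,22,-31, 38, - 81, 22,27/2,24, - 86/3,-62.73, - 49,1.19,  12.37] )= [  -  81, - 62.73, - 49, - 31, - 86/3, 1.19, 12.37, 27/2,22, 22, 24, 38, 52 ]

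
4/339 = 4/339 = 0.01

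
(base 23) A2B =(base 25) 8dm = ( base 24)96j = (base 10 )5347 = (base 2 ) 1010011100011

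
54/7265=54/7265 = 0.01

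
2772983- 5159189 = -2386206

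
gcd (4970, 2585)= 5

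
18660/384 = 1555/32 = 48.59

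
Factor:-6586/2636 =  - 3293/1318 = -2^( - 1)*37^1*89^1* 659^(- 1 )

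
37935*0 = 0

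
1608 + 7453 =9061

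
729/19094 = 729/19094 = 0.04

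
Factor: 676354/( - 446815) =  - 2^1*5^( -1)*7^1 * 48311^1*89363^ ( - 1 ) 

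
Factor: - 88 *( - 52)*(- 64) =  - 292864 = - 2^11 * 11^1*13^1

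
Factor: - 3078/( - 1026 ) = 3 = 3^1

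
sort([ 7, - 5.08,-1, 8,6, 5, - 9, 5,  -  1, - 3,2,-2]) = [  -  9,-5.08, - 3, - 2,- 1,-1,2,5,  5, 6, 7,8 ]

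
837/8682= 279/2894 = 0.10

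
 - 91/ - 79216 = 91/79216 =0.00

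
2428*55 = 133540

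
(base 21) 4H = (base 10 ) 101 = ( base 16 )65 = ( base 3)10202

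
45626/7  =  6518 = 6518.00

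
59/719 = 59/719 = 0.08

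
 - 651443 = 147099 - 798542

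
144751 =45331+99420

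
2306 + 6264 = 8570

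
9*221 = 1989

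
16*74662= 1194592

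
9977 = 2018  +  7959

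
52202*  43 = 2244686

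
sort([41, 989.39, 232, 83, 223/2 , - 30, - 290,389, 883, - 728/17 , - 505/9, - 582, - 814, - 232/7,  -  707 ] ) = [-814,-707, - 582, - 290, - 505/9, - 728/17, - 232/7, - 30,41, 83,223/2, 232,389 , 883, 989.39]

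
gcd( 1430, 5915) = 65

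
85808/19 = 85808/19 = 4516.21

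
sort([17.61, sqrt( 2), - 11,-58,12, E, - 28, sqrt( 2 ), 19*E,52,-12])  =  [ - 58, - 28, - 12,-11,sqrt( 2 ), sqrt( 2), E, 12, 17.61,19*E, 52] 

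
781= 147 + 634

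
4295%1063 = 43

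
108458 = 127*854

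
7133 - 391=6742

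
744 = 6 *124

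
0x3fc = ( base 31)11s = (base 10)1020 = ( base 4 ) 33330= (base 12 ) 710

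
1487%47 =30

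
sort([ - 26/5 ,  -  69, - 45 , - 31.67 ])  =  [ - 69, - 45, - 31.67, - 26/5] 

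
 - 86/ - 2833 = 86/2833=0.03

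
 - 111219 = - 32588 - 78631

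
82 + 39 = 121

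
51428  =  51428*1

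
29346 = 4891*6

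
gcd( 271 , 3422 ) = 1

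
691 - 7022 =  - 6331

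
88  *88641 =7800408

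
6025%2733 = 559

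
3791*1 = 3791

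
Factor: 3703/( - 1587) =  - 7/3= - 3^ ( - 1)*7^1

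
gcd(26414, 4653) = 47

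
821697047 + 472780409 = 1294477456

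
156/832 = 3/16 = 0.19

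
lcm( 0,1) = 0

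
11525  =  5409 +6116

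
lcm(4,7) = 28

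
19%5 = 4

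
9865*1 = 9865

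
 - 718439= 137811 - 856250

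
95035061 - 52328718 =42706343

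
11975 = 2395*5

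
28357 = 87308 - 58951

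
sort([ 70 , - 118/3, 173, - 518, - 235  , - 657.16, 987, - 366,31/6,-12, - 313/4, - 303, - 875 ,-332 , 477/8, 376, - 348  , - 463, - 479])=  [ - 875, - 657.16, - 518 , - 479, - 463, - 366 , - 348, - 332, - 303, - 235,- 313/4, - 118/3, - 12, 31/6, 477/8,70,173 , 376, 987]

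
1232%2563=1232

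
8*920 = 7360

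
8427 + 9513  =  17940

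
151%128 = 23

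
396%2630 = 396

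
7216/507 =14 + 118/507 = 14.23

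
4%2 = 0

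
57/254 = 57/254 = 0.22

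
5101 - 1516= 3585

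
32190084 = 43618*738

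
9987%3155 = 522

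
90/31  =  90/31  =  2.90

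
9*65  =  585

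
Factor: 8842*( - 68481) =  - 2^1  *3^2*7^1 * 1087^1*4421^1 = -605509002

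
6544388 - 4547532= 1996856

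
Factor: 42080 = 2^5*5^1* 263^1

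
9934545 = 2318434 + 7616111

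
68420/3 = 22806 + 2/3 = 22806.67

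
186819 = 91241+95578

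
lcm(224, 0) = 0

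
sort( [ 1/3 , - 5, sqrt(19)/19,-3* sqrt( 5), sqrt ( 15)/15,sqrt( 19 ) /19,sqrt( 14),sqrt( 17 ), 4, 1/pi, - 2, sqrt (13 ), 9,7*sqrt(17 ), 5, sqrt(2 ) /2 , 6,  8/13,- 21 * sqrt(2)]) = [ - 21*sqrt(2),-3*sqrt ( 5 ) ,-5 , - 2,sqrt(19 ) /19,  sqrt(19)/19,sqrt(15 )/15, 1/pi, 1/3,8/13,sqrt( 2)/2,sqrt(13),sqrt( 14 ),4, sqrt(17),5,6  ,  9, 7*sqrt(17) ]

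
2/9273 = 2/9273 = 0.00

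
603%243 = 117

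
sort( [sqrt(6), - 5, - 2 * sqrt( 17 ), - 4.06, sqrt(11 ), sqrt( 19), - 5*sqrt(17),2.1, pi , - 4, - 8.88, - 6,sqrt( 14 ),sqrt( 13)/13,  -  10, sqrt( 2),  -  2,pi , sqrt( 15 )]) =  [ - 5*sqrt( 17 ), -10, - 8.88,-2*sqrt ( 17 ), - 6,-5, - 4.06,-4, - 2, sqrt (13 )/13,  sqrt( 2 ) , 2.1,sqrt( 6), pi,pi, sqrt( 11), sqrt(14 ), sqrt( 15), sqrt( 19)]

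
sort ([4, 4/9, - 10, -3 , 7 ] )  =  [ - 10 , - 3, 4/9,4,  7]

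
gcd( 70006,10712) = 2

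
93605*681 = 63745005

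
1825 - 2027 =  -202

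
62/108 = 31/54  =  0.57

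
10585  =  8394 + 2191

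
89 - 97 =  - 8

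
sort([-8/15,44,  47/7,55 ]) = [ - 8/15 , 47/7 , 44, 55] 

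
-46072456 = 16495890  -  62568346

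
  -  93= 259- 352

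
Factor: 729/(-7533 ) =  - 3/31 = -  3^1*31^(  -  1)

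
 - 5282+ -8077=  - 13359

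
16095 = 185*87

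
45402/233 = 194 + 200/233  =  194.86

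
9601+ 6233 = 15834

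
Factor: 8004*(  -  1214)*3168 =-30782999808 = -2^8 * 3^3*11^1*23^1*29^1*607^1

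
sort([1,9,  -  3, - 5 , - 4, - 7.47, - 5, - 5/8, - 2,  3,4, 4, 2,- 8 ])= [ - 8, - 7.47 , - 5, - 5, - 4,-3, -2, - 5/8, 1, 2, 3,  4,4  ,  9] 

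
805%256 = 37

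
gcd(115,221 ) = 1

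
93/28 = 93/28 =3.32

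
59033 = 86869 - 27836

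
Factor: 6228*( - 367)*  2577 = - 5890187052 = - 2^2 *3^3*173^1 * 367^1*859^1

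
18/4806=1/267 = 0.00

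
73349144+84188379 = 157537523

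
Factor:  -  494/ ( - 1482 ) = 3^( - 1)   =  1/3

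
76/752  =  19/188  =  0.10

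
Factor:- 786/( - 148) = 2^( -1 ) * 3^1*37^( - 1 )*131^1= 393/74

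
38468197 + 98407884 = 136876081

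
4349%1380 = 209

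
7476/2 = 3738=3738.00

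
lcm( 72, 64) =576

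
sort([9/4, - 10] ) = [ - 10 , 9/4] 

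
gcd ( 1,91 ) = 1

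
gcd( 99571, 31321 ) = 1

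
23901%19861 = 4040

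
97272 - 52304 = 44968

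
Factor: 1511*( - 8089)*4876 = -59596807604 = - 2^2*23^1*53^1*1511^1*8089^1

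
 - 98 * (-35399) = 3469102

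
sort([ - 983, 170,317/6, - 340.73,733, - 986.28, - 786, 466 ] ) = [ -986.28,  -  983, - 786, - 340.73 , 317/6, 170, 466, 733]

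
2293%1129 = 35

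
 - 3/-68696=3/68696  =  0.00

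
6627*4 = 26508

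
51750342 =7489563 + 44260779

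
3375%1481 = 413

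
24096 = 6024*4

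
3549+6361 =9910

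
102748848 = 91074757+11674091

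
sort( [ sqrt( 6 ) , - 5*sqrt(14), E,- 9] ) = [-5*sqrt( 14) ,-9 , sqrt ( 6 ),  E]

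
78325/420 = 15665/84 = 186.49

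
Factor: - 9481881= -3^1*1091^1*2897^1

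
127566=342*373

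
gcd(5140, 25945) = 5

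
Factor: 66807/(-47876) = -2^( - 2)*3^2*13^1*571^1 * 11969^( -1)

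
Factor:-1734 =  - 2^1*3^1*17^2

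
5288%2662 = 2626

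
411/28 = 411/28 = 14.68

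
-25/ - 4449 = 25/4449= 0.01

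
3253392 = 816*3987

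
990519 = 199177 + 791342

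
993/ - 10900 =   -  1 + 9907/10900 = -0.09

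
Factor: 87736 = 2^3 * 11^1 * 997^1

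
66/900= 11/150 = 0.07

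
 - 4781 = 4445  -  9226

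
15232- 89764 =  - 74532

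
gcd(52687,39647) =1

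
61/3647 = 61/3647 = 0.02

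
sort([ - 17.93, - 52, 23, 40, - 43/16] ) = [ - 52,-17.93, - 43/16,23 , 40 ]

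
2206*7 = 15442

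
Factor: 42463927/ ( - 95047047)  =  -3^(  -  3 )*11^1*3520261^( - 1 )* 3860357^1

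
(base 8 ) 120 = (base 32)2G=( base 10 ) 80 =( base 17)4C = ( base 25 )35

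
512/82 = 256/41 = 6.24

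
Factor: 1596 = 2^2*3^1*7^1*19^1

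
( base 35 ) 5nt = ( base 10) 6959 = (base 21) fg8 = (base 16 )1B2F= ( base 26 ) A7H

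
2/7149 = 2/7149 = 0.00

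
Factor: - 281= -281^1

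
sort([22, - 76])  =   [  -  76,22]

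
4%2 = 0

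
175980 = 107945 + 68035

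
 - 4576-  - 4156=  -420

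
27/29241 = 1/1083 = 0.00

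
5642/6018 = 2821/3009 = 0.94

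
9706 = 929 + 8777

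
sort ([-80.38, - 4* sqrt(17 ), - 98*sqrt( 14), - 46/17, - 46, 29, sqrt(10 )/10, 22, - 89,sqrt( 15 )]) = [ - 98*sqrt( 14 ), - 89, - 80.38 , - 46, - 4* sqrt(17), - 46/17, sqrt ( 10)/10 , sqrt( 15 ), 22,  29 ] 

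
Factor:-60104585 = -5^1  *12020917^1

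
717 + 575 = 1292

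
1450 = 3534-2084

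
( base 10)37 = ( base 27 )1A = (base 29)18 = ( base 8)45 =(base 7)52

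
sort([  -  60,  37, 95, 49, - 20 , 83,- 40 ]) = [ - 60, - 40, - 20, 37, 49 , 83, 95]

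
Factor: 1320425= 5^2 * 52817^1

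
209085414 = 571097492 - 362012078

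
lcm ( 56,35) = 280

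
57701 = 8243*7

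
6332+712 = 7044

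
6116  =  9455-3339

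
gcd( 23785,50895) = 5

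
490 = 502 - 12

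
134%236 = 134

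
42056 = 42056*1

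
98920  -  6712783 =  - 6613863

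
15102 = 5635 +9467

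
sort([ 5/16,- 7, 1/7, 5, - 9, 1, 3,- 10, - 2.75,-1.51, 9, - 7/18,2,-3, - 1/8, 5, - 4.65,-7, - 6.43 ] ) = [ - 10 ,-9 , - 7, - 7,-6.43,-4.65, - 3, - 2.75, - 1.51, - 7/18, - 1/8, 1/7 , 5/16 , 1 , 2,  3, 5,5,9 ] 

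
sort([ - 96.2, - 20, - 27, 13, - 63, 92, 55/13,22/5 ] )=[ - 96.2, - 63, - 27,-20 , 55/13, 22/5 , 13, 92] 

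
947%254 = 185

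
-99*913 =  - 90387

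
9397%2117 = 929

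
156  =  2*78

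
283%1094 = 283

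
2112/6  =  352  =  352.00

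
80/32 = 5/2 = 2.50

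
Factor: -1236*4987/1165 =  - 6163932/1165 =-2^2*3^1*5^( - 1)*103^1*233^( - 1) * 4987^1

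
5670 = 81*70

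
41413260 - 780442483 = -739029223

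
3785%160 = 105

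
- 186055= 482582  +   - 668637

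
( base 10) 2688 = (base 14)DA0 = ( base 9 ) 3616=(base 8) 5200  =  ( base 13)12ba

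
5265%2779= 2486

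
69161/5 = 13832+1/5 = 13832.20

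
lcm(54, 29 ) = 1566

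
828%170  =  148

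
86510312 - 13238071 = 73272241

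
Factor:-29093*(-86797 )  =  29^1*41^1*47^1  *73^1 * 619^1 = 2525185121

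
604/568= 1 + 9/142 = 1.06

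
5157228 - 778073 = 4379155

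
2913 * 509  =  1482717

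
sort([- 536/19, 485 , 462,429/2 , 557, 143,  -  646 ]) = [ - 646, - 536/19,  143,429/2,462, 485 , 557]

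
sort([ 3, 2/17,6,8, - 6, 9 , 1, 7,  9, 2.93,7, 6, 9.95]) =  [ - 6, 2/17,1, 2.93,3,  6, 6, 7,7, 8, 9,9,9.95 ]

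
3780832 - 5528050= - 1747218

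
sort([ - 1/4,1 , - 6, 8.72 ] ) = [ -6 , - 1/4,1,8.72 ] 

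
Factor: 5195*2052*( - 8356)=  - 89076129840 = - 2^4*3^3 * 5^1*19^1*1039^1*2089^1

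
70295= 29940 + 40355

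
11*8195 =90145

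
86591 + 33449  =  120040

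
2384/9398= 1192/4699 = 0.25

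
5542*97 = 537574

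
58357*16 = 933712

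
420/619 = 420/619 = 0.68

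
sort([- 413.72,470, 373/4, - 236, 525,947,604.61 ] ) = [ - 413.72, - 236,373/4,470,525,  604.61,947]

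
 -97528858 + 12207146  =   - 85321712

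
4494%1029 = 378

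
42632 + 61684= 104316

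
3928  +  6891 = 10819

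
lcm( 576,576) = 576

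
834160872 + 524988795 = 1359149667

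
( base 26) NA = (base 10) 608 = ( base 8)1140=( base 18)1fe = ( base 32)j0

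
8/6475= 8/6475 = 0.00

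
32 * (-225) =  - 7200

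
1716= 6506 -4790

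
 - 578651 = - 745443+166792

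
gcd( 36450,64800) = 4050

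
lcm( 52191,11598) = 104382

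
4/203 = 4/203 = 0.02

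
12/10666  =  6/5333 = 0.00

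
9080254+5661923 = 14742177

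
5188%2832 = 2356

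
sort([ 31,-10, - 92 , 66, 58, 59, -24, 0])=[ - 92, - 24, - 10, 0, 31,58, 59  ,  66]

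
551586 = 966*571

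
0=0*490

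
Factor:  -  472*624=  - 294528 = -2^7*3^1*13^1 *59^1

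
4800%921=195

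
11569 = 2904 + 8665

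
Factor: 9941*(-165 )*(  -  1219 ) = 1999483035 =3^1*5^1*11^1*23^1*53^1*9941^1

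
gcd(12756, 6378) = 6378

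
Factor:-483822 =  - 2^1* 3^2 * 26879^1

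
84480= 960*88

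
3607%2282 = 1325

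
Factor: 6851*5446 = 37310546 = 2^1*7^1*13^1 * 17^1* 31^1*389^1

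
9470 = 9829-359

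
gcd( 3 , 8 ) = 1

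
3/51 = 1/17 = 0.06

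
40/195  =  8/39 = 0.21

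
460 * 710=326600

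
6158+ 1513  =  7671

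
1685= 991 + 694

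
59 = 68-9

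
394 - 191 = 203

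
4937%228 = 149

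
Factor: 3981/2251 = 3^1*1327^1*2251^( - 1)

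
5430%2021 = 1388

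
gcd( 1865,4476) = 373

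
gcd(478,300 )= 2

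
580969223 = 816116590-235147367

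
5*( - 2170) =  - 10850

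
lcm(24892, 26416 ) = 1294384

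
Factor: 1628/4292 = 11^1*29^( - 1 )  =  11/29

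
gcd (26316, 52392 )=12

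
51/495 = 17/165 = 0.10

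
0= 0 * 1824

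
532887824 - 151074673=381813151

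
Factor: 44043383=3659^1*12037^1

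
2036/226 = 9+ 1/113=9.01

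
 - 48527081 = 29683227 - 78210308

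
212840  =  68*3130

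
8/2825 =8/2825  =  0.00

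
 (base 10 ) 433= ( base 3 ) 121001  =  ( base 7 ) 1156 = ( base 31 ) DU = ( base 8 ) 661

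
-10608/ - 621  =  3536/207 = 17.08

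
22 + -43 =  -  21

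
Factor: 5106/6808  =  3/4  =  2^ ( - 2)*3^1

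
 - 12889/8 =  - 1612 + 7/8 =- 1611.12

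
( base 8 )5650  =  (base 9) 4075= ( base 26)4AK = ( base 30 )39E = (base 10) 2984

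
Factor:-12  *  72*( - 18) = 2^6 * 3^5 = 15552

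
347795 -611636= - 263841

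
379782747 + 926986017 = 1306768764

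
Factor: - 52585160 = -2^3*5^1*19^1  *69191^1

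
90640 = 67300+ 23340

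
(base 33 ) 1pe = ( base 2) 11110001000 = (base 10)1928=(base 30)248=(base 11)14A3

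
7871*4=31484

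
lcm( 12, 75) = 300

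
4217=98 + 4119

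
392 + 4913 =5305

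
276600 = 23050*12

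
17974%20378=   17974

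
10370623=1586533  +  8784090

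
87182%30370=26442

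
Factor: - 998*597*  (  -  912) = 2^5*3^2*19^1*199^1*499^1 = 543375072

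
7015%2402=2211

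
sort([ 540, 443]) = [443,  540] 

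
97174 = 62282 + 34892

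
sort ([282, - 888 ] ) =[ - 888, 282] 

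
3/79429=3/79429 = 0.00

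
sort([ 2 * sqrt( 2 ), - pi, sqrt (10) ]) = [-pi,2*sqrt( 2), sqrt( 10 )]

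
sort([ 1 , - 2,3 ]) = [ - 2, 1, 3 ] 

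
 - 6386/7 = - 913 + 5/7 = - 912.29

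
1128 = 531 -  - 597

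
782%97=6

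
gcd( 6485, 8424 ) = 1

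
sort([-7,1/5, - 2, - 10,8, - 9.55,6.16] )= [-10, - 9.55, - 7,-2,1/5,6.16,8]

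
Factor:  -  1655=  - 5^1 * 331^1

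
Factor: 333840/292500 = 2^2*3^(-1 ) * 5^( - 3)*107^1 = 428/375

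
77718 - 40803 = 36915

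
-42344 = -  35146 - 7198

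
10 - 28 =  - 18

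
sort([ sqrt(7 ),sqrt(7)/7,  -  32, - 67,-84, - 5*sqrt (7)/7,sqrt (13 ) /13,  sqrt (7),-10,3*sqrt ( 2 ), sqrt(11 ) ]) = [-84,-67, - 32, - 10,- 5*sqrt(7 ) /7,sqrt(  13)/13, sqrt(7 ) /7,sqrt(7 ),sqrt(7 ),sqrt(11 ), 3*sqrt( 2 ) ] 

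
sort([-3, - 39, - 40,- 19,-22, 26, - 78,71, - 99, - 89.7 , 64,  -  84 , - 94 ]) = [ - 99, - 94, - 89.7 , - 84, - 78 , - 40,  -  39, - 22, - 19, - 3,26,  64, 71]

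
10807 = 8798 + 2009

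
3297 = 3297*1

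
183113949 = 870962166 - 687848217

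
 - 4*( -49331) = 197324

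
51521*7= 360647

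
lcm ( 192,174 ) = 5568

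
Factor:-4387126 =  - 2^1*277^1 * 7919^1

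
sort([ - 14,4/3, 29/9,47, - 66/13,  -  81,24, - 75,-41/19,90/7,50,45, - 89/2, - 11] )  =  [ - 81 , - 75, - 89/2,-14, - 11, - 66/13 , - 41/19, 4/3, 29/9, 90/7, 24,45, 47,50]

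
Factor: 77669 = 101^1*769^1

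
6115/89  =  68  +  63/89 =68.71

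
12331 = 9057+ 3274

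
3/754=3/754 = 0.00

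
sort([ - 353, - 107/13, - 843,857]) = [ - 843, - 353,  -  107/13, 857]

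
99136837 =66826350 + 32310487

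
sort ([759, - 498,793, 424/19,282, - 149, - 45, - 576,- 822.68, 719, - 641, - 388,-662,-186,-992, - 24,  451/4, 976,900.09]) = [-992, - 822.68,  -  662,  -  641, - 576,-498, - 388, - 186 , - 149, - 45, - 24,424/19,451/4,282,719,759,793, 900.09,976]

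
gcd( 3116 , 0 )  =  3116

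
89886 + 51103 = 140989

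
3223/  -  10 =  - 323 + 7/10 = -322.30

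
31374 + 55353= 86727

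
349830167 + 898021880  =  1247852047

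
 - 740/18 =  - 370/9 = - 41.11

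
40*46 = 1840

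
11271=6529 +4742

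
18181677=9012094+9169583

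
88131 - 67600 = 20531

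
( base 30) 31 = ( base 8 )133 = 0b1011011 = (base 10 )91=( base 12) 77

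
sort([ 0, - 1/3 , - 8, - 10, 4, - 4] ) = [ - 10, - 8, - 4, - 1/3,0, 4 ] 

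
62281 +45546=107827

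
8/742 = 4/371 = 0.01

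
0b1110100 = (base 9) 138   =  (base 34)3e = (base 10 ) 116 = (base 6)312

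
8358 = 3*2786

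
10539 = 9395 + 1144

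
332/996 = 1/3 = 0.33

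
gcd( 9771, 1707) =3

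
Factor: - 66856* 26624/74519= - 2^14*13^1 * 43^( - 1 ) * 61^1*137^1*1733^( - 1) =- 1779974144/74519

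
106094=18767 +87327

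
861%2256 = 861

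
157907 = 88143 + 69764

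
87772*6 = 526632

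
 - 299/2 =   -  150 + 1/2   =  - 149.50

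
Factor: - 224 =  - 2^5*7^1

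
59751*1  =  59751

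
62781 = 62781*1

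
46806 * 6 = 280836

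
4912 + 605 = 5517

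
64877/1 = 64877 = 64877.00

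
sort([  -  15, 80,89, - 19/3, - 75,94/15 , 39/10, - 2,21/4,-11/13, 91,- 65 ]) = [ - 75, - 65, - 15, - 19/3,  -  2, - 11/13, 39/10 , 21/4,94/15,80, 89,91] 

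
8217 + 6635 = 14852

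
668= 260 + 408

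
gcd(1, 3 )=1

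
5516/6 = 919 + 1/3 = 919.33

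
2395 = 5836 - 3441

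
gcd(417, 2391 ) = 3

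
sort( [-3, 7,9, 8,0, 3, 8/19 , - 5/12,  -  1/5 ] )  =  [ - 3,-5/12, - 1/5,0,8/19, 3, 7,8, 9]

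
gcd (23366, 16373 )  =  7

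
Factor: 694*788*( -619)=-2^3*197^1*347^1*619^1 = - 338513768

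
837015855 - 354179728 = 482836127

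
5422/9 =602 + 4/9 = 602.44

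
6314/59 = 6314/59 = 107.02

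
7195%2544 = 2107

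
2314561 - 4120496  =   - 1805935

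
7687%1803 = 475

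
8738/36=242+13/18= 242.72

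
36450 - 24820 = 11630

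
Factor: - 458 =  - 2^1 *229^1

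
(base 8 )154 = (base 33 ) 39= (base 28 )3O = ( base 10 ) 108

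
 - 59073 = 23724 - 82797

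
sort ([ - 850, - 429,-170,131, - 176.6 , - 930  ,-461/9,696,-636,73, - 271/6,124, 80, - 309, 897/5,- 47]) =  [  -  930, - 850, - 636 , - 429, - 309, - 176.6,-170, - 461/9, - 47, - 271/6, 73, 80,124, 131,897/5,696 ] 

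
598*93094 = 55670212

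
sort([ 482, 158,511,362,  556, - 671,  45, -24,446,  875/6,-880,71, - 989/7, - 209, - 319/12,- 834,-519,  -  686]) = [ - 880, - 834,- 686, - 671,  -  519, -209 ,- 989/7, - 319/12 ,-24,  45,71, 875/6,158,362,446,482, 511,556]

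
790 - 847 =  - 57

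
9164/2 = 4582 = 4582.00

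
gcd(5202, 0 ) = 5202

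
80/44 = 1 + 9/11 =1.82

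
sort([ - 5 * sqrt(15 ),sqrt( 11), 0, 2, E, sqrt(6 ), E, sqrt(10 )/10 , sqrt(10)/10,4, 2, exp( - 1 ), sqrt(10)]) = [ - 5*sqrt(15),0,sqrt( 10)/10,sqrt( 10)/10,  exp( - 1), 2, 2, sqrt(6), E, E,sqrt(10) , sqrt( 11 ), 4 ] 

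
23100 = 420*55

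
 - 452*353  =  -159556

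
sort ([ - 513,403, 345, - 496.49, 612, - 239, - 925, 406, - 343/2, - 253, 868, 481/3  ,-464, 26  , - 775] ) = [ - 925 , - 775, - 513, - 496.49, -464, - 253,-239, - 343/2,26, 481/3, 345, 403, 406,612, 868]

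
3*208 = 624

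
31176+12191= 43367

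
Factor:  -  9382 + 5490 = -3892 = - 2^2*7^1*139^1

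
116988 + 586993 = 703981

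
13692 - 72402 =-58710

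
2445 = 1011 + 1434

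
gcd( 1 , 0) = 1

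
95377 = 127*751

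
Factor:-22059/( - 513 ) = 43 = 43^1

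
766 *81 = 62046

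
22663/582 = 22663/582=38.94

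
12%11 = 1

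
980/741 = 980/741= 1.32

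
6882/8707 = 6882/8707 = 0.79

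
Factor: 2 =2^1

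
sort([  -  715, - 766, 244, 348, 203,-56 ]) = [- 766, - 715, - 56, 203, 244,348]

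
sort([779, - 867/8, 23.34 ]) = [-867/8,23.34, 779]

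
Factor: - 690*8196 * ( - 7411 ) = 2^3*3^2*5^1*23^1*683^1*7411^1 = 41910983640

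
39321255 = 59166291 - 19845036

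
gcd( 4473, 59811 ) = 3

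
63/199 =63/199 = 0.32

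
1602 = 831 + 771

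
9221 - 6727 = 2494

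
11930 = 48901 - 36971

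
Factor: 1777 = 1777^1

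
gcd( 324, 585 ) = 9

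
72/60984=1/847  =  0.00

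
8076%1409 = 1031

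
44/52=11/13  =  0.85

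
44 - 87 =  - 43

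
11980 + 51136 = 63116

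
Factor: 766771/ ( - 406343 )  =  -7^(-1)*751^1*1021^1*58049^( - 1)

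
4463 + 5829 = 10292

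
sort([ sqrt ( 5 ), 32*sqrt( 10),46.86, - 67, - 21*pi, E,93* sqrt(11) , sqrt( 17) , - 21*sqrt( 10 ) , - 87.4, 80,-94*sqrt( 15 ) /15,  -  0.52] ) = [ - 87.4, - 67, - 21*sqrt( 10),  -  21*pi, - 94*sqrt(15 )/15, - 0.52,sqrt( 5 ),E, sqrt(17 ), 46.86, 80,  32 *sqrt( 10),  93 * sqrt( 11 ) ]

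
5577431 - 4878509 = 698922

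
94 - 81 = 13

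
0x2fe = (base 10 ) 766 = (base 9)1041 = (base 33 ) N7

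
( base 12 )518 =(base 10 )740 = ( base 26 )12c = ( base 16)2e4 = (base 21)1e5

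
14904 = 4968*3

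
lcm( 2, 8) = 8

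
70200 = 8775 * 8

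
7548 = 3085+4463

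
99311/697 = 142 + 337/697 =142.48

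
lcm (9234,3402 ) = 64638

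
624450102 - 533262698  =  91187404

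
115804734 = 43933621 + 71871113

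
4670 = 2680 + 1990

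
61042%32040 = 29002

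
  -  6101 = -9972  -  -3871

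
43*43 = 1849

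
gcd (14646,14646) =14646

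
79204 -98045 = -18841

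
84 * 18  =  1512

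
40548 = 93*436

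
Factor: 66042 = 2^1*3^3*1223^1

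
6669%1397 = 1081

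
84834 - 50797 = 34037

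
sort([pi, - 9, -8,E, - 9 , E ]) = [  -  9, - 9, - 8, E, E,  pi]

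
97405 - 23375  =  74030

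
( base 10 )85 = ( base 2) 1010101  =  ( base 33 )2J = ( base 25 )3A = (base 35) 2F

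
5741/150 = 5741/150=   38.27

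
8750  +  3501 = 12251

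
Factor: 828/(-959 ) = -2^2*3^2*7^ ( - 1)*23^1*137^( - 1)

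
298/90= 149/45 =3.31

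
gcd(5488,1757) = 7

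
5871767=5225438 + 646329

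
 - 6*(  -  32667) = 196002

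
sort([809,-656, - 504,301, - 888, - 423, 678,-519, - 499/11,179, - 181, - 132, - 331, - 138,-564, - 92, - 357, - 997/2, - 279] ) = [-888, - 656, - 564, - 519, - 504, - 997/2, - 423,  -  357, - 331, - 279, - 181,-138, - 132,-92, - 499/11,179,301 , 678,  809]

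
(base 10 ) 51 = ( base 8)63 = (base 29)1M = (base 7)102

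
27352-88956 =  -  61604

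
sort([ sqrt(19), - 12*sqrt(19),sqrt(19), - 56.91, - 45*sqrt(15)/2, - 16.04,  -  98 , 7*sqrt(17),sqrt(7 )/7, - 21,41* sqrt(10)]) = [  -  98, - 45*sqrt( 15 ) /2,- 56.91, - 12*sqrt(19 ), - 21, - 16.04,sqrt(7 )/7,sqrt( 19), sqrt (19), 7*sqrt( 17),41*sqrt(10 )]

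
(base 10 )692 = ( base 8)1264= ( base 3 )221122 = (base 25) 12H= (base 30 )N2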